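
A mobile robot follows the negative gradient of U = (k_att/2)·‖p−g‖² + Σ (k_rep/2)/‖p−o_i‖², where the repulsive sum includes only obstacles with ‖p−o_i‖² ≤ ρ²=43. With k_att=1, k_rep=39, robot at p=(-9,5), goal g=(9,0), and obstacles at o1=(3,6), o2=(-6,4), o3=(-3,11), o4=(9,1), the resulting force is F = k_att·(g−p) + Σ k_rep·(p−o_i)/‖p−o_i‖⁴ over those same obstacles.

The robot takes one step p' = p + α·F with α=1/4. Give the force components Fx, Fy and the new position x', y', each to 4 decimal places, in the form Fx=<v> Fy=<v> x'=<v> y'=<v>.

Fx=16.8300 Fy=-4.6100 x'=-4.7925 y'=3.8475

F_att = 1·(g−p) = 1·(18,-5) = (18.0000,-5.0000)
o1: d²=145 > ρ²=43 → inactive
o2: d²=10 ≤ ρ²=43; F_rep = 39·(-3,1)/10² = (-1.1700,0.3900)
o3: d²=72 > ρ²=43 → inactive
o4: d²=340 > ρ²=43 → inactive
F = F_att + ΣF_rep = (16.8300,-4.6100)
p' = p + 1/4·F = (-4.7925,3.8475)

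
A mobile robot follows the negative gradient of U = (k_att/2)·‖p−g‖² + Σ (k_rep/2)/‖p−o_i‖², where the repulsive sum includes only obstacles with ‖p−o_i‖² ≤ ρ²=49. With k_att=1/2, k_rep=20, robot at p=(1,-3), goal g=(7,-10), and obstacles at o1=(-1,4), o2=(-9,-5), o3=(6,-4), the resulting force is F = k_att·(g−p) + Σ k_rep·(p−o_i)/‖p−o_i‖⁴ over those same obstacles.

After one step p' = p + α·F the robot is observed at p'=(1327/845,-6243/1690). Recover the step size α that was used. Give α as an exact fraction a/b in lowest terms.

F_att = 1/2·(g−p) = 1/2·(6,-7) = (3.0000,-3.5000)
o1: d²=53 > ρ²=49 → inactive
o2: d²=104 > ρ²=49 → inactive
o3: d²=26 ≤ ρ²=49; F_rep = 20·(-5,1)/26² = (-0.1479,0.0296)
F = F_att + ΣF_rep = (2.8521,-3.4704)
Δp = p'−p = (0.5704,-0.6941); α = Δx/Fx = (482/845) / (482/169) = 1/5
check: Δy/Fy = (-1173/1690) / (-1173/338) = 1/5 ✓

α = 1/5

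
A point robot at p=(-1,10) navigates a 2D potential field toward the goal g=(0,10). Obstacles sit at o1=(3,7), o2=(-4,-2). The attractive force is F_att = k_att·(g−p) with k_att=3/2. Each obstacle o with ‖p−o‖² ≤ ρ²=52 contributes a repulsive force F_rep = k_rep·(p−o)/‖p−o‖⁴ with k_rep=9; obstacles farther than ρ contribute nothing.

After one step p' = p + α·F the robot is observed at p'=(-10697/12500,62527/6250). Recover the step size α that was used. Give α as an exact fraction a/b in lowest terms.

F_att = 3/2·(g−p) = 3/2·(1,0) = (1.5000,0.0000)
o1: d²=25 ≤ ρ²=52; F_rep = 9·(-4,3)/25² = (-0.0576,0.0432)
o2: d²=153 > ρ²=52 → inactive
F = F_att + ΣF_rep = (1.4424,0.0432)
Δp = p'−p = (0.1442,0.0043); α = Δx/Fx = (1803/12500) / (1803/1250) = 1/10
check: Δy/Fy = (27/6250) / (27/625) = 1/10 ✓

α = 1/10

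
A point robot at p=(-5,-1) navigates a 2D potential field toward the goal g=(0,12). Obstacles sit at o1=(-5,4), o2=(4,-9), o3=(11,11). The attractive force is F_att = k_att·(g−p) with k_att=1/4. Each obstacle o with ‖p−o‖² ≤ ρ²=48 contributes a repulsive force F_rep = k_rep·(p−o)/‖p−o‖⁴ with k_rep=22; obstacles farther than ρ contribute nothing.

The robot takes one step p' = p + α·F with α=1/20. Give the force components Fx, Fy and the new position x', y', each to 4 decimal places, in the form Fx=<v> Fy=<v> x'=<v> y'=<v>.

F_att = 1/4·(g−p) = 1/4·(5,13) = (1.2500,3.2500)
o1: d²=25 ≤ ρ²=48; F_rep = 22·(0,-5)/25² = (0.0000,-0.1760)
o2: d²=145 > ρ²=48 → inactive
o3: d²=400 > ρ²=48 → inactive
F = F_att + ΣF_rep = (1.2500,3.0740)
p' = p + 1/20·F = (-4.9375,-0.8463)

Fx=1.2500 Fy=3.0740 x'=-4.9375 y'=-0.8463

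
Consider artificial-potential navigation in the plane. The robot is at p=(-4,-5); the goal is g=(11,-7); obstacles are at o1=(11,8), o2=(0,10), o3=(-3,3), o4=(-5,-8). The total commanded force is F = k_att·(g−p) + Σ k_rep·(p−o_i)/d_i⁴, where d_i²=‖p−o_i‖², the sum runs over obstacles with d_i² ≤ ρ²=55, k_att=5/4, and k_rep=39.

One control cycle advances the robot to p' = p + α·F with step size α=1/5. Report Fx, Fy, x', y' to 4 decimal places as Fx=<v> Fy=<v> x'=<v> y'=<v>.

Fx=19.1400 Fy=-1.3300 x'=-0.1720 y'=-5.2660

F_att = 5/4·(g−p) = 5/4·(15,-2) = (18.7500,-2.5000)
o1: d²=394 > ρ²=55 → inactive
o2: d²=241 > ρ²=55 → inactive
o3: d²=65 > ρ²=55 → inactive
o4: d²=10 ≤ ρ²=55; F_rep = 39·(1,3)/10² = (0.3900,1.1700)
F = F_att + ΣF_rep = (19.1400,-1.3300)
p' = p + 1/5·F = (-0.1720,-5.2660)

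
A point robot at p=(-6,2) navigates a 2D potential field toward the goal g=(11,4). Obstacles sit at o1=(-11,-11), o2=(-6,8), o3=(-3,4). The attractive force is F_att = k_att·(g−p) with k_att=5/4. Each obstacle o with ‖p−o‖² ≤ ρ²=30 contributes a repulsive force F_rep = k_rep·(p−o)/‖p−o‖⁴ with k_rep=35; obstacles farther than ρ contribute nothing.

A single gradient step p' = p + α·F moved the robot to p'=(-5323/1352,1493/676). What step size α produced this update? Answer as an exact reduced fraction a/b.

F_att = 5/4·(g−p) = 5/4·(17,2) = (21.2500,2.5000)
o1: d²=194 > ρ²=30 → inactive
o2: d²=36 > ρ²=30 → inactive
o3: d²=13 ≤ ρ²=30; F_rep = 35·(-3,-2)/13² = (-0.6213,-0.4142)
F = F_att + ΣF_rep = (20.6287,2.0858)
Δp = p'−p = (2.0629,0.2086); α = Δx/Fx = (2789/1352) / (13945/676) = 1/10
check: Δy/Fy = (141/676) / (705/338) = 1/10 ✓

α = 1/10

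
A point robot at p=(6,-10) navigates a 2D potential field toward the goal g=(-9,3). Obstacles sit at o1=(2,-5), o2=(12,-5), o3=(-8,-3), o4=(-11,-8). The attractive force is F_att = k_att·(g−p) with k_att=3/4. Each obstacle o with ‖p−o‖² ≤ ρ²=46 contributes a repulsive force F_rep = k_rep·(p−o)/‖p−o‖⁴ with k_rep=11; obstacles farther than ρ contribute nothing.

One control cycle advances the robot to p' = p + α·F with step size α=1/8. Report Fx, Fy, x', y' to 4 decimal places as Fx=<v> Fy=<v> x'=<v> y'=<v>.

Fx=-11.2238 Fy=9.7173 x'=4.5970 y'=-8.7853

F_att = 3/4·(g−p) = 3/4·(-15,13) = (-11.2500,9.7500)
o1: d²=41 ≤ ρ²=46; F_rep = 11·(4,-5)/41² = (0.0262,-0.0327)
o2: d²=61 > ρ²=46 → inactive
o3: d²=245 > ρ²=46 → inactive
o4: d²=293 > ρ²=46 → inactive
F = F_att + ΣF_rep = (-11.2238,9.7173)
p' = p + 1/8·F = (4.5970,-8.7853)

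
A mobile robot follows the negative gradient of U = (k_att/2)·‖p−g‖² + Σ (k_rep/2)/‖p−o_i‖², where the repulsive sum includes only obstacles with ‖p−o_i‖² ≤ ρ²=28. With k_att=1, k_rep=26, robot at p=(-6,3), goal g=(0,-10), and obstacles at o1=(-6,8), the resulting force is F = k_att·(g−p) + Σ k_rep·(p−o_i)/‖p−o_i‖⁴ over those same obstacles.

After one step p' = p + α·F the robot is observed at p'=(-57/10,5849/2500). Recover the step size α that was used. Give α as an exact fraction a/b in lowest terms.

α = 1/20

F_att = 1·(g−p) = 1·(6,-13) = (6.0000,-13.0000)
o1: d²=25 ≤ ρ²=28; F_rep = 26·(0,-5)/25² = (0.0000,-0.2080)
F = F_att + ΣF_rep = (6.0000,-13.2080)
Δp = p'−p = (0.3000,-0.6604); α = Δx/Fx = (3/10) / (6) = 1/20
check: Δy/Fy = (-1651/2500) / (-1651/125) = 1/20 ✓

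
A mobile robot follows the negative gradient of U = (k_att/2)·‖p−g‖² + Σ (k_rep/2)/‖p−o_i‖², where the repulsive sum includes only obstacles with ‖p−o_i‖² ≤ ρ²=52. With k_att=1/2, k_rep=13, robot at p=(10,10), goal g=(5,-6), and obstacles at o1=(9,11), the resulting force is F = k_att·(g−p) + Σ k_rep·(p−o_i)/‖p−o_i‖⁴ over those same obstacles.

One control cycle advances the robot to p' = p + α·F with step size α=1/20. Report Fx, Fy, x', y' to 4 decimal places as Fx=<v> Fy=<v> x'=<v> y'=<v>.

Fx=0.7500 Fy=-11.2500 x'=10.0375 y'=9.4375

F_att = 1/2·(g−p) = 1/2·(-5,-16) = (-2.5000,-8.0000)
o1: d²=2 ≤ ρ²=52; F_rep = 13·(1,-1)/2² = (3.2500,-3.2500)
F = F_att + ΣF_rep = (0.7500,-11.2500)
p' = p + 1/20·F = (10.0375,9.4375)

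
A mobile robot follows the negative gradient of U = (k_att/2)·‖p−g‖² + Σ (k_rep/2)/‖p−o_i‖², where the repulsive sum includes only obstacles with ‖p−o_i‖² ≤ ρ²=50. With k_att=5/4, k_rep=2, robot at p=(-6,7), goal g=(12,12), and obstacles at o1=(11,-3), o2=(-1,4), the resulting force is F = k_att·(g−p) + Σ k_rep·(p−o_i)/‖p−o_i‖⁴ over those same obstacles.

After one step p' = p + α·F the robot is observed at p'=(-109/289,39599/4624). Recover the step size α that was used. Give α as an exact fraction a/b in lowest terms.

α = 1/4

F_att = 5/4·(g−p) = 5/4·(18,5) = (22.5000,6.2500)
o1: d²=389 > ρ²=50 → inactive
o2: d²=34 ≤ ρ²=50; F_rep = 2·(-5,3)/34² = (-0.0087,0.0052)
F = F_att + ΣF_rep = (22.4913,6.2552)
Δp = p'−p = (5.6228,1.5638); α = Δx/Fx = (1625/289) / (6500/289) = 1/4
check: Δy/Fy = (7231/4624) / (7231/1156) = 1/4 ✓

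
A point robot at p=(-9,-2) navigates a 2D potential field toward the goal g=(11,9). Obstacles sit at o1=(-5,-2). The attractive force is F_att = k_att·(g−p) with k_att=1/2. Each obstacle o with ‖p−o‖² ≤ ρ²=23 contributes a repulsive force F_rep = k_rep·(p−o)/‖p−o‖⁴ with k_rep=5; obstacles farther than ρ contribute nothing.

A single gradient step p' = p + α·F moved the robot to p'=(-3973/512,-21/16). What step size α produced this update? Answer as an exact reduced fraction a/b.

α = 1/8

F_att = 1/2·(g−p) = 1/2·(20,11) = (10.0000,5.5000)
o1: d²=16 ≤ ρ²=23; F_rep = 5·(-4,0)/16² = (-0.0781,0.0000)
F = F_att + ΣF_rep = (9.9219,5.5000)
Δp = p'−p = (1.2402,0.6875); α = Δx/Fx = (635/512) / (635/64) = 1/8
check: Δy/Fy = (11/16) / (11/2) = 1/8 ✓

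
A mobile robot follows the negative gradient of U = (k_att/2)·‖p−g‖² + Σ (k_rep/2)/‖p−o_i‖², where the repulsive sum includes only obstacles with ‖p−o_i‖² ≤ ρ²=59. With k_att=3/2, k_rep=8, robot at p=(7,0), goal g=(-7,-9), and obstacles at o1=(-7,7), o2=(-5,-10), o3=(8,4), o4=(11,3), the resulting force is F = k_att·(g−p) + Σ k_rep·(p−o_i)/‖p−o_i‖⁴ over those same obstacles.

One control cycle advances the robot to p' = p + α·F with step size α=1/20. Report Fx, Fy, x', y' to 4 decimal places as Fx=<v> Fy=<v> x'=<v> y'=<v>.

Fx=-21.0789 Fy=-13.6491 x'=5.9461 y'=-0.6825

F_att = 3/2·(g−p) = 3/2·(-14,-9) = (-21.0000,-13.5000)
o1: d²=245 > ρ²=59 → inactive
o2: d²=244 > ρ²=59 → inactive
o3: d²=17 ≤ ρ²=59; F_rep = 8·(-1,-4)/17² = (-0.0277,-0.1107)
o4: d²=25 ≤ ρ²=59; F_rep = 8·(-4,-3)/25² = (-0.0512,-0.0384)
F = F_att + ΣF_rep = (-21.0789,-13.6491)
p' = p + 1/20·F = (5.9461,-0.6825)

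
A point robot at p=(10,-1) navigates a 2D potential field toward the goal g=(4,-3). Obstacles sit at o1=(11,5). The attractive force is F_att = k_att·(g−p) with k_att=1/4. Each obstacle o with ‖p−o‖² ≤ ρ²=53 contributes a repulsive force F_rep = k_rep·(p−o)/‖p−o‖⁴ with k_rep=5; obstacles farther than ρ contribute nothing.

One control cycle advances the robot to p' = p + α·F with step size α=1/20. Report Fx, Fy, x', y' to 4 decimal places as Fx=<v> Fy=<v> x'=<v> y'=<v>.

Fx=-1.5037 Fy=-0.5219 x'=9.9248 y'=-1.0261

F_att = 1/4·(g−p) = 1/4·(-6,-2) = (-1.5000,-0.5000)
o1: d²=37 ≤ ρ²=53; F_rep = 5·(-1,-6)/37² = (-0.0037,-0.0219)
F = F_att + ΣF_rep = (-1.5037,-0.5219)
p' = p + 1/20·F = (9.9248,-1.0261)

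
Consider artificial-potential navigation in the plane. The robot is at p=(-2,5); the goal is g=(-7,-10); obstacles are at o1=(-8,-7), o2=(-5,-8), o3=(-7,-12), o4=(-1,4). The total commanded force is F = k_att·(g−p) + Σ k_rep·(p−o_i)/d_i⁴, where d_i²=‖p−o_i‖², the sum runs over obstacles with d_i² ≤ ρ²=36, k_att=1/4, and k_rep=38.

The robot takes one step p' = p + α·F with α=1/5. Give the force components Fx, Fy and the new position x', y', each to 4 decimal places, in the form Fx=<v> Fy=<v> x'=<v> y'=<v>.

Fx=-10.7500 Fy=5.7500 x'=-4.1500 y'=6.1500

F_att = 1/4·(g−p) = 1/4·(-5,-15) = (-1.2500,-3.7500)
o1: d²=180 > ρ²=36 → inactive
o2: d²=178 > ρ²=36 → inactive
o3: d²=314 > ρ²=36 → inactive
o4: d²=2 ≤ ρ²=36; F_rep = 38·(-1,1)/2² = (-9.5000,9.5000)
F = F_att + ΣF_rep = (-10.7500,5.7500)
p' = p + 1/5·F = (-4.1500,6.1500)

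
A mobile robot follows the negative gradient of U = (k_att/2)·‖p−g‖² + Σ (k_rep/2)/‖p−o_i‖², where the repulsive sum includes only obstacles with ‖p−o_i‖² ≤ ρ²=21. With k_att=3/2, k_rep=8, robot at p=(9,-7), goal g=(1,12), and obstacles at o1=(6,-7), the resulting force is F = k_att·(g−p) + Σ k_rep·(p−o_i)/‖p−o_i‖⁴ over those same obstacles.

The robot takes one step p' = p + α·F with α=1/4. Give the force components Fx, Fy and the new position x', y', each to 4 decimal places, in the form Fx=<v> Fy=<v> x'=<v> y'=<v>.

Fx=-11.7037 Fy=28.5000 x'=6.0741 y'=0.1250

F_att = 3/2·(g−p) = 3/2·(-8,19) = (-12.0000,28.5000)
o1: d²=9 ≤ ρ²=21; F_rep = 8·(3,0)/9² = (0.2963,0.0000)
F = F_att + ΣF_rep = (-11.7037,28.5000)
p' = p + 1/4·F = (6.0741,0.1250)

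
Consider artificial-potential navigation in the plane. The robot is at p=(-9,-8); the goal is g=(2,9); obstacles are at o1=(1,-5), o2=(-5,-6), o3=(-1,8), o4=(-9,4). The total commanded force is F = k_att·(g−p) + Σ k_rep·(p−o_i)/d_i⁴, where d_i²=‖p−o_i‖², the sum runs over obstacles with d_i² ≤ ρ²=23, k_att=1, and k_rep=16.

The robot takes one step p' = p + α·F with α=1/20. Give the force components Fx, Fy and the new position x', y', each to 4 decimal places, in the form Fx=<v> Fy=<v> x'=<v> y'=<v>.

Fx=10.8400 Fy=16.9200 x'=-8.4580 y'=-7.1540

F_att = 1·(g−p) = 1·(11,17) = (11.0000,17.0000)
o1: d²=109 > ρ²=23 → inactive
o2: d²=20 ≤ ρ²=23; F_rep = 16·(-4,-2)/20² = (-0.1600,-0.0800)
o3: d²=320 > ρ²=23 → inactive
o4: d²=144 > ρ²=23 → inactive
F = F_att + ΣF_rep = (10.8400,16.9200)
p' = p + 1/20·F = (-8.4580,-7.1540)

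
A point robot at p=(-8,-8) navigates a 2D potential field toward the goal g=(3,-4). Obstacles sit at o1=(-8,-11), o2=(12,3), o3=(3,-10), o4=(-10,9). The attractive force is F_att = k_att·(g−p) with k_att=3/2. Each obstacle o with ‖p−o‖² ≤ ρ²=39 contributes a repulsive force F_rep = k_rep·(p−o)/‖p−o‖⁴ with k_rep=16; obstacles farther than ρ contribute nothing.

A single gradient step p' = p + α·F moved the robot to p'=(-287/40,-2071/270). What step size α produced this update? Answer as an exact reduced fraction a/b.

α = 1/20

F_att = 3/2·(g−p) = 3/2·(11,4) = (16.5000,6.0000)
o1: d²=9 ≤ ρ²=39; F_rep = 16·(0,3)/9² = (0.0000,0.5926)
o2: d²=521 > ρ²=39 → inactive
o3: d²=125 > ρ²=39 → inactive
o4: d²=293 > ρ²=39 → inactive
F = F_att + ΣF_rep = (16.5000,6.5926)
Δp = p'−p = (0.8250,0.3296); α = Δx/Fx = (33/40) / (33/2) = 1/20
check: Δy/Fy = (89/270) / (178/27) = 1/20 ✓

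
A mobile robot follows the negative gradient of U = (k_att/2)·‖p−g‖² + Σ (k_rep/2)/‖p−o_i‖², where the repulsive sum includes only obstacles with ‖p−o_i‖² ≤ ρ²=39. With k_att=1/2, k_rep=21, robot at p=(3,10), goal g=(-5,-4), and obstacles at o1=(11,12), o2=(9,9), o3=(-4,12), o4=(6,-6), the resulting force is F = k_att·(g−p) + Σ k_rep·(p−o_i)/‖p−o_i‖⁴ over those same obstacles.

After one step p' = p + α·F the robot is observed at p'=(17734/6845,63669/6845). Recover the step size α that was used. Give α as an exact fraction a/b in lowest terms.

F_att = 1/2·(g−p) = 1/2·(-8,-14) = (-4.0000,-7.0000)
o1: d²=68 > ρ²=39 → inactive
o2: d²=37 ≤ ρ²=39; F_rep = 21·(-6,1)/37² = (-0.0920,0.0153)
o3: d²=53 > ρ²=39 → inactive
o4: d²=265 > ρ²=39 → inactive
F = F_att + ΣF_rep = (-4.0920,-6.9847)
Δp = p'−p = (-0.4092,-0.6985); α = Δx/Fx = (-2801/6845) / (-5602/1369) = 1/10
check: Δy/Fy = (-4781/6845) / (-9562/1369) = 1/10 ✓

α = 1/10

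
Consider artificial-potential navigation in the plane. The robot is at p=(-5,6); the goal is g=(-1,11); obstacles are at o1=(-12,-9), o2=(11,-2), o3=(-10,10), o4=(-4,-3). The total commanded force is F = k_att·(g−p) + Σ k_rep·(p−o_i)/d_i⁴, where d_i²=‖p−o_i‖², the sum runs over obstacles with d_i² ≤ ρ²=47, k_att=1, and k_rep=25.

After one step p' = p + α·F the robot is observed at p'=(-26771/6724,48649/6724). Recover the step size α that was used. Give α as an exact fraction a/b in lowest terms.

F_att = 1·(g−p) = 1·(4,5) = (4.0000,5.0000)
o1: d²=274 > ρ²=47 → inactive
o2: d²=320 > ρ²=47 → inactive
o3: d²=41 ≤ ρ²=47; F_rep = 25·(5,-4)/41² = (0.0744,-0.0595)
o4: d²=82 > ρ²=47 → inactive
F = F_att + ΣF_rep = (4.0744,4.9405)
Δp = p'−p = (1.0186,1.2351); α = Δx/Fx = (6849/6724) / (6849/1681) = 1/4
check: Δy/Fy = (8305/6724) / (8305/1681) = 1/4 ✓

α = 1/4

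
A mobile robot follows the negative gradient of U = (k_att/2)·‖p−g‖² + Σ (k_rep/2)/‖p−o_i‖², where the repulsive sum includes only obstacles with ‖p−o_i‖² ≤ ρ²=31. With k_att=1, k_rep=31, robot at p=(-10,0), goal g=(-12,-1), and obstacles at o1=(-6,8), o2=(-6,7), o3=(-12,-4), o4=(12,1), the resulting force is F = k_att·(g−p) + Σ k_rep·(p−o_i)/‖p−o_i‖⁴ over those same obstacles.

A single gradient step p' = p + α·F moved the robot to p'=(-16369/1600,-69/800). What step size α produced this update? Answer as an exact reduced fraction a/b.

α = 1/8

F_att = 1·(g−p) = 1·(-2,-1) = (-2.0000,-1.0000)
o1: d²=80 > ρ²=31 → inactive
o2: d²=65 > ρ²=31 → inactive
o3: d²=20 ≤ ρ²=31; F_rep = 31·(2,4)/20² = (0.1550,0.3100)
o4: d²=485 > ρ²=31 → inactive
F = F_att + ΣF_rep = (-1.8450,-0.6900)
Δp = p'−p = (-0.2306,-0.0862); α = Δx/Fx = (-369/1600) / (-369/200) = 1/8
check: Δy/Fy = (-69/800) / (-69/100) = 1/8 ✓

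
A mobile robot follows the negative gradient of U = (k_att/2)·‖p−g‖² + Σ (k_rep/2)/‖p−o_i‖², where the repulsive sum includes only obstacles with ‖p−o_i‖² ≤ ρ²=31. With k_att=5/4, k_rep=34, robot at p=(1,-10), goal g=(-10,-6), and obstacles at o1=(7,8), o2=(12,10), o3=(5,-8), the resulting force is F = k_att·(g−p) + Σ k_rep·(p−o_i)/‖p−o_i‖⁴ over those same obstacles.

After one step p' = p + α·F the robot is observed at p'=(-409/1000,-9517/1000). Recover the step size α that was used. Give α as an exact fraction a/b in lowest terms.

F_att = 5/4·(g−p) = 5/4·(-11,4) = (-13.7500,5.0000)
o1: d²=360 > ρ²=31 → inactive
o2: d²=521 > ρ²=31 → inactive
o3: d²=20 ≤ ρ²=31; F_rep = 34·(-4,-2)/20² = (-0.3400,-0.1700)
F = F_att + ΣF_rep = (-14.0900,4.8300)
Δp = p'−p = (-1.4090,0.4830); α = Δx/Fx = (-1409/1000) / (-1409/100) = 1/10
check: Δy/Fy = (483/1000) / (483/100) = 1/10 ✓

α = 1/10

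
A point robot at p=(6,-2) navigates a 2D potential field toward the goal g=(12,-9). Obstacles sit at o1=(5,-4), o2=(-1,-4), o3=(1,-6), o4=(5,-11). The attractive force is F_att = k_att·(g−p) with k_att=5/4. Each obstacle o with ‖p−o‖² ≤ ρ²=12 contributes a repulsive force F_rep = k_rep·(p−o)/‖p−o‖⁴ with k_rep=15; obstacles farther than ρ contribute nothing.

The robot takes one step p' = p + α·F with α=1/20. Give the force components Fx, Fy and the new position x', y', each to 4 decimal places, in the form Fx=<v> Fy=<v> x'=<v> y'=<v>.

Fx=8.1000 Fy=-7.5500 x'=6.4050 y'=-2.3775

F_att = 5/4·(g−p) = 5/4·(6,-7) = (7.5000,-8.7500)
o1: d²=5 ≤ ρ²=12; F_rep = 15·(1,2)/5² = (0.6000,1.2000)
o2: d²=53 > ρ²=12 → inactive
o3: d²=41 > ρ²=12 → inactive
o4: d²=82 > ρ²=12 → inactive
F = F_att + ΣF_rep = (8.1000,-7.5500)
p' = p + 1/20·F = (6.4050,-2.3775)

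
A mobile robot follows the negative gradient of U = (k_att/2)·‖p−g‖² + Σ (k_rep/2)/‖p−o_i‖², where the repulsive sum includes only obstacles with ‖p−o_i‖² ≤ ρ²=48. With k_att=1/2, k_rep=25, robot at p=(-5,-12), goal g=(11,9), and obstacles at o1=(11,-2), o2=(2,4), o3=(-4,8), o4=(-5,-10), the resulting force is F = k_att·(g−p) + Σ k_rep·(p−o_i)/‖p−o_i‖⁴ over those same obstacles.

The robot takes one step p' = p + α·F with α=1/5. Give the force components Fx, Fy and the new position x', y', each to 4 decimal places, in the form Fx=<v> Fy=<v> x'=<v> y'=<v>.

F_att = 1/2·(g−p) = 1/2·(16,21) = (8.0000,10.5000)
o1: d²=356 > ρ²=48 → inactive
o2: d²=305 > ρ²=48 → inactive
o3: d²=401 > ρ²=48 → inactive
o4: d²=4 ≤ ρ²=48; F_rep = 25·(0,-2)/4² = (0.0000,-3.1250)
F = F_att + ΣF_rep = (8.0000,7.3750)
p' = p + 1/5·F = (-3.4000,-10.5250)

Fx=8.0000 Fy=7.3750 x'=-3.4000 y'=-10.5250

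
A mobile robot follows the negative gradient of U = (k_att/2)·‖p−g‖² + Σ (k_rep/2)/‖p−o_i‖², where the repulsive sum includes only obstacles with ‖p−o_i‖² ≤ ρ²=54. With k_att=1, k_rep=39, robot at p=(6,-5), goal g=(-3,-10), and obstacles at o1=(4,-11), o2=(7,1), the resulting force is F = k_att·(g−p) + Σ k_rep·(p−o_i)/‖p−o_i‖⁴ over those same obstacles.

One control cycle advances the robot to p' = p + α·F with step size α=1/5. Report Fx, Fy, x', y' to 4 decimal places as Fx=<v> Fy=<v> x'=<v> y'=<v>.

Fx=-8.9797 Fy=-5.0247 x'=4.2041 y'=-6.0049

F_att = 1·(g−p) = 1·(-9,-5) = (-9.0000,-5.0000)
o1: d²=40 ≤ ρ²=54; F_rep = 39·(2,6)/40² = (0.0488,0.1462)
o2: d²=37 ≤ ρ²=54; F_rep = 39·(-1,-6)/37² = (-0.0285,-0.1709)
F = F_att + ΣF_rep = (-8.9797,-5.0247)
p' = p + 1/5·F = (4.2041,-6.0049)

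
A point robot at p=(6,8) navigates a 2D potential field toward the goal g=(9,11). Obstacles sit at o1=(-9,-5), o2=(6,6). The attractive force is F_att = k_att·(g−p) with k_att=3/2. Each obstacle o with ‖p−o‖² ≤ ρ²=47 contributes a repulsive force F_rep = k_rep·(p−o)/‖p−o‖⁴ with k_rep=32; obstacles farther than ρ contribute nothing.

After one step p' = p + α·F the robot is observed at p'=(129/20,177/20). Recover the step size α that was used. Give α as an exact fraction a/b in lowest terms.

α = 1/10

F_att = 3/2·(g−p) = 3/2·(3,3) = (4.5000,4.5000)
o1: d²=394 > ρ²=47 → inactive
o2: d²=4 ≤ ρ²=47; F_rep = 32·(0,2)/4² = (0.0000,4.0000)
F = F_att + ΣF_rep = (4.5000,8.5000)
Δp = p'−p = (0.4500,0.8500); α = Δx/Fx = (9/20) / (9/2) = 1/10
check: Δy/Fy = (17/20) / (17/2) = 1/10 ✓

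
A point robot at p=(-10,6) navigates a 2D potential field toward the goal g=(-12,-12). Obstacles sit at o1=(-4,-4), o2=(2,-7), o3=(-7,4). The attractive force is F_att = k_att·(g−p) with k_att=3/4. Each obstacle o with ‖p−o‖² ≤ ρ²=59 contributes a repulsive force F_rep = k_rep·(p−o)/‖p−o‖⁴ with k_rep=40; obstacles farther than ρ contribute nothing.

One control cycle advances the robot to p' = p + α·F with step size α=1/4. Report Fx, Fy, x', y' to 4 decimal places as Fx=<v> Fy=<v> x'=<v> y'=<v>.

Fx=-2.2101 Fy=-13.0266 x'=-10.5525 y'=2.7433

F_att = 3/4·(g−p) = 3/4·(-2,-18) = (-1.5000,-13.5000)
o1: d²=136 > ρ²=59 → inactive
o2: d²=313 > ρ²=59 → inactive
o3: d²=13 ≤ ρ²=59; F_rep = 40·(-3,2)/13² = (-0.7101,0.4734)
F = F_att + ΣF_rep = (-2.2101,-13.0266)
p' = p + 1/4·F = (-10.5525,2.7433)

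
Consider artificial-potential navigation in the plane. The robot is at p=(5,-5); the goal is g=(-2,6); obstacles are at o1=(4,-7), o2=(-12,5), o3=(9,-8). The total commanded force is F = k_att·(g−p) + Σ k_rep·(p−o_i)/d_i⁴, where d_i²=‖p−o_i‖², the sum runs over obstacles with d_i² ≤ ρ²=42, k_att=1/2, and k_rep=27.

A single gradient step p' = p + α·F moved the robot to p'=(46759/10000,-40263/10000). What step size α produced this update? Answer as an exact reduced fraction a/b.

α = 1/8

F_att = 1/2·(g−p) = 1/2·(-7,11) = (-3.5000,5.5000)
o1: d²=5 ≤ ρ²=42; F_rep = 27·(1,2)/5² = (1.0800,2.1600)
o2: d²=389 > ρ²=42 → inactive
o3: d²=25 ≤ ρ²=42; F_rep = 27·(-4,3)/25² = (-0.1728,0.1296)
F = F_att + ΣF_rep = (-2.5928,7.7896)
Δp = p'−p = (-0.3241,0.9737); α = Δx/Fx = (-3241/10000) / (-3241/1250) = 1/8
check: Δy/Fy = (9737/10000) / (9737/1250) = 1/8 ✓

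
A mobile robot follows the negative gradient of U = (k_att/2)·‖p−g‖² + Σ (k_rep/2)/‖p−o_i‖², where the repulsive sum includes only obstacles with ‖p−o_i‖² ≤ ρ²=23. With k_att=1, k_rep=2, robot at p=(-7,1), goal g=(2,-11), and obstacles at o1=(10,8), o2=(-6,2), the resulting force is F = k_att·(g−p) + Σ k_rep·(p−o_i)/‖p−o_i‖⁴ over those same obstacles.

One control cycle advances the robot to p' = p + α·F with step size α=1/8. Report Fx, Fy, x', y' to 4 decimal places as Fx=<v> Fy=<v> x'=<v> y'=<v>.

Fx=8.5000 Fy=-12.5000 x'=-5.9375 y'=-0.5625

F_att = 1·(g−p) = 1·(9,-12) = (9.0000,-12.0000)
o1: d²=338 > ρ²=23 → inactive
o2: d²=2 ≤ ρ²=23; F_rep = 2·(-1,-1)/2² = (-0.5000,-0.5000)
F = F_att + ΣF_rep = (8.5000,-12.5000)
p' = p + 1/8·F = (-5.9375,-0.5625)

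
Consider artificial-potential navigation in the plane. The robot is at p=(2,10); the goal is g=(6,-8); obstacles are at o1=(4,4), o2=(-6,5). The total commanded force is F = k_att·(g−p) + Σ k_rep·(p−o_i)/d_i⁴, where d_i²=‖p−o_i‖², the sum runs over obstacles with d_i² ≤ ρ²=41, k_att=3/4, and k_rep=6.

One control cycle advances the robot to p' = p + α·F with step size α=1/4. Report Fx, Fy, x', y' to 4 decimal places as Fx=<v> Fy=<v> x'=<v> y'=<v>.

Fx=2.9925 Fy=-13.4775 x'=2.7481 y'=6.6306

F_att = 3/4·(g−p) = 3/4·(4,-18) = (3.0000,-13.5000)
o1: d²=40 ≤ ρ²=41; F_rep = 6·(-2,6)/40² = (-0.0075,0.0225)
o2: d²=89 > ρ²=41 → inactive
F = F_att + ΣF_rep = (2.9925,-13.4775)
p' = p + 1/4·F = (2.7481,6.6306)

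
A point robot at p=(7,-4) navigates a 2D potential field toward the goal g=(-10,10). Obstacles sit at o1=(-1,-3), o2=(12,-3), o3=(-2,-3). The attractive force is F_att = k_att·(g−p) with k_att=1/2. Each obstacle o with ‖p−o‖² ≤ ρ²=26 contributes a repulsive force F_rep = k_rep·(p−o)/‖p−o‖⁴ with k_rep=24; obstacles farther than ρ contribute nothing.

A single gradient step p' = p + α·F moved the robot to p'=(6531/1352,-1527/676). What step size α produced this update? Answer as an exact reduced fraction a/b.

F_att = 1/2·(g−p) = 1/2·(-17,14) = (-8.5000,7.0000)
o1: d²=65 > ρ²=26 → inactive
o2: d²=26 ≤ ρ²=26; F_rep = 24·(-5,-1)/26² = (-0.1775,-0.0355)
o3: d²=82 > ρ²=26 → inactive
F = F_att + ΣF_rep = (-8.6775,6.9645)
Δp = p'−p = (-2.1694,1.7411); α = Δx/Fx = (-2933/1352) / (-2933/338) = 1/4
check: Δy/Fy = (1177/676) / (1177/169) = 1/4 ✓

α = 1/4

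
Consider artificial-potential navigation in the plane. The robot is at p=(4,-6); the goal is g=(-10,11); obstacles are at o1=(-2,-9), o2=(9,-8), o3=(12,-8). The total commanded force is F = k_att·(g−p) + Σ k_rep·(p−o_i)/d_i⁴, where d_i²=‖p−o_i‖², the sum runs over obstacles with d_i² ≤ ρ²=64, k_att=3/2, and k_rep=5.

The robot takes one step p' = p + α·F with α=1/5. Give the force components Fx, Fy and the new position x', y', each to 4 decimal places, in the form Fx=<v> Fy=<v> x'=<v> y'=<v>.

F_att = 3/2·(g−p) = 3/2·(-14,17) = (-21.0000,25.5000)
o1: d²=45 ≤ ρ²=64; F_rep = 5·(6,3)/45² = (0.0148,0.0074)
o2: d²=29 ≤ ρ²=64; F_rep = 5·(-5,2)/29² = (-0.0297,0.0119)
o3: d²=68 > ρ²=64 → inactive
F = F_att + ΣF_rep = (-21.0149,25.5193)
p' = p + 1/5·F = (-0.2030,-0.8961)

Fx=-21.0149 Fy=25.5193 x'=-0.2030 y'=-0.8961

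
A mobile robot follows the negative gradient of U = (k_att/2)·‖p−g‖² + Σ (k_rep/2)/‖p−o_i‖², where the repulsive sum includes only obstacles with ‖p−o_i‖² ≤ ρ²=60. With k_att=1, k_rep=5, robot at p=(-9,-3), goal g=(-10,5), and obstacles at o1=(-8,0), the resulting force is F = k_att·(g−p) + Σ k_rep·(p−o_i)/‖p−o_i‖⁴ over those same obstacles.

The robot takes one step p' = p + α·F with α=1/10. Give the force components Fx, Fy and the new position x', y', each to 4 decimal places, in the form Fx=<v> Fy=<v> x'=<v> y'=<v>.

F_att = 1·(g−p) = 1·(-1,8) = (-1.0000,8.0000)
o1: d²=10 ≤ ρ²=60; F_rep = 5·(-1,-3)/10² = (-0.0500,-0.1500)
F = F_att + ΣF_rep = (-1.0500,7.8500)
p' = p + 1/10·F = (-9.1050,-2.2150)

Fx=-1.0500 Fy=7.8500 x'=-9.1050 y'=-2.2150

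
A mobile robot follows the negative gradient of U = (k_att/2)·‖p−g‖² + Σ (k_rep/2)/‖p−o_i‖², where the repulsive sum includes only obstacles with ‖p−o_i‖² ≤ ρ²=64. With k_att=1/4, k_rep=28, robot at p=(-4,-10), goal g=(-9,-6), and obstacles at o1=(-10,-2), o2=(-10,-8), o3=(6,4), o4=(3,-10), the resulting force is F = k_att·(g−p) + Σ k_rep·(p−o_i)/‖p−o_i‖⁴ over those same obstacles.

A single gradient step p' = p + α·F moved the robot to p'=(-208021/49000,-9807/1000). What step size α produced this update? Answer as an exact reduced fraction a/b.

F_att = 1/4·(g−p) = 1/4·(-5,4) = (-1.2500,1.0000)
o1: d²=100 > ρ²=64 → inactive
o2: d²=40 ≤ ρ²=64; F_rep = 28·(6,-2)/40² = (0.1050,-0.0350)
o3: d²=296 > ρ²=64 → inactive
o4: d²=49 ≤ ρ²=64; F_rep = 28·(-7,0)/49² = (-0.0816,0.0000)
F = F_att + ΣF_rep = (-1.2266,0.9650)
Δp = p'−p = (-0.2453,0.1930); α = Δx/Fx = (-12021/49000) / (-12021/9800) = 1/5
check: Δy/Fy = (193/1000) / (193/200) = 1/5 ✓

α = 1/5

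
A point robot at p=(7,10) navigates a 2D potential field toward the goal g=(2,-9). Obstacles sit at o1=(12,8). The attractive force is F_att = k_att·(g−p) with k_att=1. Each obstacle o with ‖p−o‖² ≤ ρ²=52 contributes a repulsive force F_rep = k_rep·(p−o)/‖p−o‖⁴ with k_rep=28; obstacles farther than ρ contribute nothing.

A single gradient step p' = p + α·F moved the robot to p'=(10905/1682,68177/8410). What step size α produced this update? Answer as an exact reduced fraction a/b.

α = 1/10

F_att = 1·(g−p) = 1·(-5,-19) = (-5.0000,-19.0000)
o1: d²=29 ≤ ρ²=52; F_rep = 28·(-5,2)/29² = (-0.1665,0.0666)
F = F_att + ΣF_rep = (-5.1665,-18.9334)
Δp = p'−p = (-0.5166,-1.8933); α = Δx/Fx = (-869/1682) / (-4345/841) = 1/10
check: Δy/Fy = (-15923/8410) / (-15923/841) = 1/10 ✓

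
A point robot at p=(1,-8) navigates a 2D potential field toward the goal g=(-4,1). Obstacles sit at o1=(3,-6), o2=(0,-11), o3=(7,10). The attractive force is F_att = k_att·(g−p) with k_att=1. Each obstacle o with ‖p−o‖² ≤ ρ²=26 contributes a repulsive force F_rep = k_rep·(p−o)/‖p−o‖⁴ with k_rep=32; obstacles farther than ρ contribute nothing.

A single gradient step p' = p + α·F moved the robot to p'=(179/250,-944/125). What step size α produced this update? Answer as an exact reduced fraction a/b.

F_att = 1·(g−p) = 1·(-5,9) = (-5.0000,9.0000)
o1: d²=8 ≤ ρ²=26; F_rep = 32·(-2,-2)/8² = (-1.0000,-1.0000)
o2: d²=10 ≤ ρ²=26; F_rep = 32·(1,3)/10² = (0.3200,0.9600)
o3: d²=360 > ρ²=26 → inactive
F = F_att + ΣF_rep = (-5.6800,8.9600)
Δp = p'−p = (-0.2840,0.4480); α = Δx/Fx = (-71/250) / (-142/25) = 1/20
check: Δy/Fy = (56/125) / (224/25) = 1/20 ✓

α = 1/20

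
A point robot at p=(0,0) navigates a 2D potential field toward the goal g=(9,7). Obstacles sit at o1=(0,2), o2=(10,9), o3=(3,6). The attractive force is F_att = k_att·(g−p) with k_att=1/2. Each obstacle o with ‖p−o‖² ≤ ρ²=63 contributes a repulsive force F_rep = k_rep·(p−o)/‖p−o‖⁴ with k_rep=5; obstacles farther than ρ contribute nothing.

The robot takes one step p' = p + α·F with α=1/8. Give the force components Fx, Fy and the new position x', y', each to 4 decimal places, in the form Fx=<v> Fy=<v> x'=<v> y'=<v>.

Fx=4.4926 Fy=2.8602 x'=0.5616 y'=0.3575

F_att = 1/2·(g−p) = 1/2·(9,7) = (4.5000,3.5000)
o1: d²=4 ≤ ρ²=63; F_rep = 5·(0,-2)/4² = (0.0000,-0.6250)
o2: d²=181 > ρ²=63 → inactive
o3: d²=45 ≤ ρ²=63; F_rep = 5·(-3,-6)/45² = (-0.0074,-0.0148)
F = F_att + ΣF_rep = (4.4926,2.8602)
p' = p + 1/8·F = (0.5616,0.3575)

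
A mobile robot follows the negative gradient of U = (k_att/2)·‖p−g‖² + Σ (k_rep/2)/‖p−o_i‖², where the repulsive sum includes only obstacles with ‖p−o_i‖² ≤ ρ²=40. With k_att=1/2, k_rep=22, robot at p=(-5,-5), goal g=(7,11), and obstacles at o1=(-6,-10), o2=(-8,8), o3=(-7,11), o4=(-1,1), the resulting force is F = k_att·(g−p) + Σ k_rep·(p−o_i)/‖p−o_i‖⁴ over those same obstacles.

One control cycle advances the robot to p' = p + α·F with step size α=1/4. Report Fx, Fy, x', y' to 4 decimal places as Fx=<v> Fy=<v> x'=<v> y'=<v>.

F_att = 1/2·(g−p) = 1/2·(12,16) = (6.0000,8.0000)
o1: d²=26 ≤ ρ²=40; F_rep = 22·(1,5)/26² = (0.0325,0.1627)
o2: d²=178 > ρ²=40 → inactive
o3: d²=260 > ρ²=40 → inactive
o4: d²=52 > ρ²=40 → inactive
F = F_att + ΣF_rep = (6.0325,8.1627)
p' = p + 1/4·F = (-3.4919,-2.9593)

Fx=6.0325 Fy=8.1627 x'=-3.4919 y'=-2.9593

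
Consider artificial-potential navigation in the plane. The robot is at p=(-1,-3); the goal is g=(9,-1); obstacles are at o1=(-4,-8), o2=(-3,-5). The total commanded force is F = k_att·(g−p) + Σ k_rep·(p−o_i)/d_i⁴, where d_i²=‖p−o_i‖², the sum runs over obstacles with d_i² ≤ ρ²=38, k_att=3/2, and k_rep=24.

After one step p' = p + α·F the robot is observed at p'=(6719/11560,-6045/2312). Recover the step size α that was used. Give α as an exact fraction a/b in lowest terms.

F_att = 3/2·(g−p) = 3/2·(10,2) = (15.0000,3.0000)
o1: d²=34 ≤ ρ²=38; F_rep = 24·(3,5)/34² = (0.0623,0.1038)
o2: d²=8 ≤ ρ²=38; F_rep = 24·(2,2)/8² = (0.7500,0.7500)
F = F_att + ΣF_rep = (15.8123,3.8538)
Δp = p'−p = (1.5812,0.3854); α = Δx/Fx = (18279/11560) / (18279/1156) = 1/10
check: Δy/Fy = (891/2312) / (4455/1156) = 1/10 ✓

α = 1/10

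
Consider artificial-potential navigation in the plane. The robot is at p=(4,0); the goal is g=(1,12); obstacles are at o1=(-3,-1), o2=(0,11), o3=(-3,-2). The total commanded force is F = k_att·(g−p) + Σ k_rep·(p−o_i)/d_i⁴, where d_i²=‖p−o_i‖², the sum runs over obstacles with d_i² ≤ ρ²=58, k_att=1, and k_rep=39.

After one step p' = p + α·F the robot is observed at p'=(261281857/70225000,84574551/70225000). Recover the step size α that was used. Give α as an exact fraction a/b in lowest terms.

α = 1/10

F_att = 1·(g−p) = 1·(-3,12) = (-3.0000,12.0000)
o1: d²=50 ≤ ρ²=58; F_rep = 39·(7,1)/50² = (0.1092,0.0156)
o2: d²=137 > ρ²=58 → inactive
o3: d²=53 ≤ ρ²=58; F_rep = 39·(7,2)/53² = (0.0972,0.0278)
F = F_att + ΣF_rep = (-2.7936,12.0434)
Δp = p'−p = (-0.2794,1.2043); α = Δx/Fx = (-19618143/70225000) / (-19618143/7022500) = 1/10
check: Δy/Fy = (84574551/70225000) / (84574551/7022500) = 1/10 ✓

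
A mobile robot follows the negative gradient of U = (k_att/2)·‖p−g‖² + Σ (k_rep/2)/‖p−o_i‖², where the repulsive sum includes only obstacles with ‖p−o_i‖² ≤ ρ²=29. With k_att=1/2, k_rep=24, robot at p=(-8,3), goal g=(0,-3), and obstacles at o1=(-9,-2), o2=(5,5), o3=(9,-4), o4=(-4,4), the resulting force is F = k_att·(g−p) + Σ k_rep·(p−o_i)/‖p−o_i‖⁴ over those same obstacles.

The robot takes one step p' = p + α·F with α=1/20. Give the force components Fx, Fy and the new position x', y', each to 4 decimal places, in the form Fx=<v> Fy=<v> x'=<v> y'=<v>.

F_att = 1/2·(g−p) = 1/2·(8,-6) = (4.0000,-3.0000)
o1: d²=26 ≤ ρ²=29; F_rep = 24·(1,5)/26² = (0.0355,0.1775)
o2: d²=173 > ρ²=29 → inactive
o3: d²=338 > ρ²=29 → inactive
o4: d²=17 ≤ ρ²=29; F_rep = 24·(-4,-1)/17² = (-0.3322,-0.0830)
F = F_att + ΣF_rep = (3.7033,-2.9055)
p' = p + 1/20·F = (-7.8148,2.8547)

Fx=3.7033 Fy=-2.9055 x'=-7.8148 y'=2.8547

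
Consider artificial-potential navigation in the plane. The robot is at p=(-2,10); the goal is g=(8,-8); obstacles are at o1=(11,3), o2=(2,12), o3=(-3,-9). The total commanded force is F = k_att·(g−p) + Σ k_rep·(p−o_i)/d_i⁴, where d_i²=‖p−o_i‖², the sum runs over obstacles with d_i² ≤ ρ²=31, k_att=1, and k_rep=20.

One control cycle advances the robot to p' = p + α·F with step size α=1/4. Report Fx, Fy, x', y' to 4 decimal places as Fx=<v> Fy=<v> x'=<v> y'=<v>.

F_att = 1·(g−p) = 1·(10,-18) = (10.0000,-18.0000)
o1: d²=218 > ρ²=31 → inactive
o2: d²=20 ≤ ρ²=31; F_rep = 20·(-4,-2)/20² = (-0.2000,-0.1000)
o3: d²=362 > ρ²=31 → inactive
F = F_att + ΣF_rep = (9.8000,-18.1000)
p' = p + 1/4·F = (0.4500,5.4750)

Fx=9.8000 Fy=-18.1000 x'=0.4500 y'=5.4750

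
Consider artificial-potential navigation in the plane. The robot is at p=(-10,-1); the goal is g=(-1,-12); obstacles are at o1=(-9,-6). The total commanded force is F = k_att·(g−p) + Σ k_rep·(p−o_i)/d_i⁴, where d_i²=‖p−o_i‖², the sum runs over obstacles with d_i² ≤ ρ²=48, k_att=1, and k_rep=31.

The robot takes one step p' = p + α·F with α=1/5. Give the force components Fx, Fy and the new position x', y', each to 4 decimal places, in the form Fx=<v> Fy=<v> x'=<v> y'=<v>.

F_att = 1·(g−p) = 1·(9,-11) = (9.0000,-11.0000)
o1: d²=26 ≤ ρ²=48; F_rep = 31·(-1,5)/26² = (-0.0459,0.2293)
F = F_att + ΣF_rep = (8.9541,-10.7707)
p' = p + 1/5·F = (-8.2092,-3.1541)

Fx=8.9541 Fy=-10.7707 x'=-8.2092 y'=-3.1541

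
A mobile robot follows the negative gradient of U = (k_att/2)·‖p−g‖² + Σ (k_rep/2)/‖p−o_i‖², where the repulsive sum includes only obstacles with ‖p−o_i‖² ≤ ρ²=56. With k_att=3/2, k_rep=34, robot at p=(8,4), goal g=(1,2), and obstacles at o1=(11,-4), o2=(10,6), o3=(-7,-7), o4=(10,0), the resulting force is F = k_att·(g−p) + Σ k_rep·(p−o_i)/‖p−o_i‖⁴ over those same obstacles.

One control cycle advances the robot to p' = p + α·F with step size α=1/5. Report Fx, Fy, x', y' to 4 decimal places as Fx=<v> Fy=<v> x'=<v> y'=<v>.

Fx=-11.7325 Fy=-3.7225 x'=5.6535 y'=3.2555

F_att = 3/2·(g−p) = 3/2·(-7,-2) = (-10.5000,-3.0000)
o1: d²=73 > ρ²=56 → inactive
o2: d²=8 ≤ ρ²=56; F_rep = 34·(-2,-2)/8² = (-1.0625,-1.0625)
o3: d²=346 > ρ²=56 → inactive
o4: d²=20 ≤ ρ²=56; F_rep = 34·(-2,4)/20² = (-0.1700,0.3400)
F = F_att + ΣF_rep = (-11.7325,-3.7225)
p' = p + 1/5·F = (5.6535,3.2555)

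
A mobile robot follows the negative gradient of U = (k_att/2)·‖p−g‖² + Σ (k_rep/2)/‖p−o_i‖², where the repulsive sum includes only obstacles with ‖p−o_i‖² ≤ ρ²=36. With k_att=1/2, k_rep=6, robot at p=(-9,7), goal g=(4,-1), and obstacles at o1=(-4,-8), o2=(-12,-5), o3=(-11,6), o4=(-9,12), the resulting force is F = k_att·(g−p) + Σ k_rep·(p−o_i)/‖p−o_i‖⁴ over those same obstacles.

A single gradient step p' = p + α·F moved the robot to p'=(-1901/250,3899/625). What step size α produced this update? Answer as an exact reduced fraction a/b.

α = 1/5

F_att = 1/2·(g−p) = 1/2·(13,-8) = (6.5000,-4.0000)
o1: d²=250 > ρ²=36 → inactive
o2: d²=153 > ρ²=36 → inactive
o3: d²=5 ≤ ρ²=36; F_rep = 6·(2,1)/5² = (0.4800,0.2400)
o4: d²=25 ≤ ρ²=36; F_rep = 6·(0,-5)/25² = (0.0000,-0.0480)
F = F_att + ΣF_rep = (6.9800,-3.8080)
Δp = p'−p = (1.3960,-0.7616); α = Δx/Fx = (349/250) / (349/50) = 1/5
check: Δy/Fy = (-476/625) / (-476/125) = 1/5 ✓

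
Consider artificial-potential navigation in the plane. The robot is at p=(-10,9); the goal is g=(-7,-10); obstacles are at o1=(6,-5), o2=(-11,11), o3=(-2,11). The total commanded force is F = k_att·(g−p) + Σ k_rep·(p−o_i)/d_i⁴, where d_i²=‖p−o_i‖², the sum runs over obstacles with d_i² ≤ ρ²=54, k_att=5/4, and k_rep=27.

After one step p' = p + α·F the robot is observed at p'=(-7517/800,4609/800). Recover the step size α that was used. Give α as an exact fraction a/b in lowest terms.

α = 1/8

F_att = 5/4·(g−p) = 5/4·(3,-19) = (3.7500,-23.7500)
o1: d²=452 > ρ²=54 → inactive
o2: d²=5 ≤ ρ²=54; F_rep = 27·(1,-2)/5² = (1.0800,-2.1600)
o3: d²=68 > ρ²=54 → inactive
F = F_att + ΣF_rep = (4.8300,-25.9100)
Δp = p'−p = (0.6038,-3.2388); α = Δx/Fx = (483/800) / (483/100) = 1/8
check: Δy/Fy = (-2591/800) / (-2591/100) = 1/8 ✓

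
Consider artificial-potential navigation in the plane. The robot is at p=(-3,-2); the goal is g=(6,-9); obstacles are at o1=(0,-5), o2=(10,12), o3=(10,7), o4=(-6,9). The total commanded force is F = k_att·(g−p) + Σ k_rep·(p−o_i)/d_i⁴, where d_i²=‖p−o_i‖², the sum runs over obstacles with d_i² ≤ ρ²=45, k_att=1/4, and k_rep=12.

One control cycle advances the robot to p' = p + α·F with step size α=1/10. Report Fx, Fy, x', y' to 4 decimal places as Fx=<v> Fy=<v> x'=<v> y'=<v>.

Fx=2.1389 Fy=-1.6389 x'=-2.7861 y'=-2.1639

F_att = 1/4·(g−p) = 1/4·(9,-7) = (2.2500,-1.7500)
o1: d²=18 ≤ ρ²=45; F_rep = 12·(-3,3)/18² = (-0.1111,0.1111)
o2: d²=365 > ρ²=45 → inactive
o3: d²=250 > ρ²=45 → inactive
o4: d²=130 > ρ²=45 → inactive
F = F_att + ΣF_rep = (2.1389,-1.6389)
p' = p + 1/10·F = (-2.7861,-2.1639)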